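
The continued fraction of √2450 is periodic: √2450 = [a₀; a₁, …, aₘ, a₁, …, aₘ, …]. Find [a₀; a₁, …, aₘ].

a₀ = ⌊√2450⌋ = 49.

[49; 2, 98]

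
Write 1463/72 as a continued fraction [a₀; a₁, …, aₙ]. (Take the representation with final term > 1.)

1463 = 20·72 + 23
72 = 3·23 + 3
23 = 7·3 + 2
3 = 1·2 + 1
2 = 2·1 + 0  (stop)
So 1463/72 = [20; 3, 7, 1, 2].

[20; 3, 7, 1, 2]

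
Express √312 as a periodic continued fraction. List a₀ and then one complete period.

[17; 1, 1, 1, 34]

a₀ = ⌊√312⌋ = 17.
With m₀=0, d₀=1 and mₖ₊₁ = dₖaₖ − mₖ, dₖ₊₁ = (n − mₖ₊₁²)/dₖ, aₖ₊₁ = ⌊(a₀+mₖ₊₁)/dₖ₊₁⌋:
  k=1: m=17, d=23, a=1
  k=2: m=6, d=12, a=1
  k=3: m=6, d=23, a=1
  k=4: m=17, d=1, a=34
d=1 and a=2a₀=34 at k=4, so the next step gives (m, d) = (17, 23) again — its k=1 value — and the period has length 4.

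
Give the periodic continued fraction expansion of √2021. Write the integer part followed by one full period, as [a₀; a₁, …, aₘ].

a₀ = ⌊√2021⌋ = 44.
With m₀=0, d₀=1 and mₖ₊₁ = dₖaₖ − mₖ, dₖ₊₁ = (n − mₖ₊₁²)/dₖ, aₖ₊₁ = ⌊(a₀+mₖ₊₁)/dₖ₊₁⌋:
  k=1: m=44, d=85, a=1
  k=2: m=41, d=4, a=21
  k=3: m=43, d=43, a=2
  k=4: m=43, d=4, a=21
  k=5: m=41, d=85, a=1
  k=6: m=44, d=1, a=88
d=1 and a=2a₀=88 at k=6, so the next step gives (m, d) = (44, 85) again — its k=1 value — and the period has length 6.

[44; 1, 21, 2, 21, 1, 88]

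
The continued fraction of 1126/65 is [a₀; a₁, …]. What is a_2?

10

1126 = 17·65 + 21   →  a_0 = 17
65 = 3·21 + 2   →  a_1 = 3
21 = 10·2 + 1   →  a_2 = 10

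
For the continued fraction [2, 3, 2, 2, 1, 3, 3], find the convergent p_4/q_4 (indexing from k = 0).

Using pₖ = aₖpₖ₋₁ + pₖ₋₂, qₖ = aₖqₖ₋₁ + qₖ₋₂ (with p₋₁=1, p₋₂=0, q₋₁=0, q₋₂=1):
  k=0: a=2, p=2, q=1
  k=1: a=3, p=7, q=3
  k=2: a=2, p=16, q=7
  k=3: a=2, p=39, q=17
  k=4: a=1, p=55, q=24

55/24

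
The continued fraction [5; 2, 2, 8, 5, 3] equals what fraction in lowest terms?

Fold from the inside: start with 3/1.
  5 + 1/3 = 16/3
  8 + 3/16 = 131/16
  2 + 16/131 = 278/131
  2 + 131/278 = 687/278
  5 + 278/687 = 3713/687

3713/687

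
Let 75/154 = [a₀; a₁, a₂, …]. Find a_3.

1

75 = 0·154 + 75   →  a_0 = 0
154 = 2·75 + 4   →  a_1 = 2
75 = 18·4 + 3   →  a_2 = 18
4 = 1·3 + 1   →  a_3 = 1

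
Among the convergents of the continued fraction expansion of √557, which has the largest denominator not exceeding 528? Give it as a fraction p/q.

11116/471

√557 = [23; 1, 1, 1, 1, 46, …] (period length 5).
Convergents:
  p_0/q_0 = 23/1
  p_1/q_1 = 24/1
  p_2/q_2 = 47/2
  p_3/q_3 = 71/3
  p_4/q_4 = 118/5
  p_5/q_5 = 5499/233
  p_6/q_6 = 5617/238
  p_7/q_7 = 11116/471
  p_8/q_8 = 16733/709
q_7 = 471 ≤ 528 < 709 = q_8, so the answer is 11116/471.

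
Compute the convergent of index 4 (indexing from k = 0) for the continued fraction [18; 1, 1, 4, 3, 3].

538/29

Using pₖ = aₖpₖ₋₁ + pₖ₋₂, qₖ = aₖqₖ₋₁ + qₖ₋₂ (with p₋₁=1, p₋₂=0, q₋₁=0, q₋₂=1):
  k=0: a=18, p=18, q=1
  k=1: a=1, p=19, q=1
  k=2: a=1, p=37, q=2
  k=3: a=4, p=167, q=9
  k=4: a=3, p=538, q=29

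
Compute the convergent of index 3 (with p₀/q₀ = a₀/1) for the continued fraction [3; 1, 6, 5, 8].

139/36

Using pₖ = aₖpₖ₋₁ + pₖ₋₂, qₖ = aₖqₖ₋₁ + qₖ₋₂ (with p₋₁=1, p₋₂=0, q₋₁=0, q₋₂=1):
  k=0: a=3, p=3, q=1
  k=1: a=1, p=4, q=1
  k=2: a=6, p=27, q=7
  k=3: a=5, p=139, q=36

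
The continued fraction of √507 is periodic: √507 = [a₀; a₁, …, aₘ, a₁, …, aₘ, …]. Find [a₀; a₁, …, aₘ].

[22; 1, 1, 14, 1, 1, 44]

a₀ = ⌊√507⌋ = 22.
With m₀=0, d₀=1 and mₖ₊₁ = dₖaₖ − mₖ, dₖ₊₁ = (n − mₖ₊₁²)/dₖ, aₖ₊₁ = ⌊(a₀+mₖ₊₁)/dₖ₊₁⌋:
  k=1: m=22, d=23, a=1
  k=2: m=1, d=22, a=1
  k=3: m=21, d=3, a=14
  k=4: m=21, d=22, a=1
  k=5: m=1, d=23, a=1
  k=6: m=22, d=1, a=44
d=1 and a=2a₀=44 at k=6, so the next step gives (m, d) = (22, 23) again — its k=1 value — and the period has length 6.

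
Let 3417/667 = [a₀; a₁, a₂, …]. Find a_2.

7

3417 = 5·667 + 82   →  a_0 = 5
667 = 8·82 + 11   →  a_1 = 8
82 = 7·11 + 5   →  a_2 = 7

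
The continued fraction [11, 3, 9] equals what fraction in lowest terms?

317/28

Fold from the inside: start with 9/1.
  3 + 1/9 = 28/9
  11 + 9/28 = 317/28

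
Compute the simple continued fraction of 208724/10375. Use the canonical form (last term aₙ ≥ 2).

[20; 8, 2, 10, 19, 3]

208724 = 20×10375 + 1224
10375 = 8×1224 + 583
1224 = 2×583 + 58
583 = 10×58 + 3
58 = 19×3 + 1
3 = 3×1 + 0  (stop)
So 208724/10375 = [20; 8, 2, 10, 19, 3].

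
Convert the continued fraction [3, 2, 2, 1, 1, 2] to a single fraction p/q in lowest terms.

Fold from the inside: start with 2/1.
  1 + 1/2 = 3/2
  1 + 2/3 = 5/3
  2 + 3/5 = 13/5
  2 + 5/13 = 31/13
  3 + 13/31 = 106/31

106/31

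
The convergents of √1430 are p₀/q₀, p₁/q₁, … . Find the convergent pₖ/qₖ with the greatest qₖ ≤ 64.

1021/27

√1430 = [37; 1, 4, 2, 2, 2, 4, 1, 74, …] (period length 8).
Convergents:
  p_0/q_0 = 37/1
  p_1/q_1 = 38/1
  p_2/q_2 = 189/5
  p_3/q_3 = 416/11
  p_4/q_4 = 1021/27
  p_5/q_5 = 2458/65
q_4 = 27 ≤ 64 < 65 = q_5, so the answer is 1021/27.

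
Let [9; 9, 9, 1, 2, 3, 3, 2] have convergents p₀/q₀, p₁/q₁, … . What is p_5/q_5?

8044/883

Using pₖ = aₖpₖ₋₁ + pₖ₋₂, qₖ = aₖqₖ₋₁ + qₖ₋₂ (with p₋₁=1, p₋₂=0, q₋₁=0, q₋₂=1):
  k=0: a=9, p=9, q=1
  k=1: a=9, p=82, q=9
  k=2: a=9, p=747, q=82
  k=3: a=1, p=829, q=91
  k=4: a=2, p=2405, q=264
  k=5: a=3, p=8044, q=883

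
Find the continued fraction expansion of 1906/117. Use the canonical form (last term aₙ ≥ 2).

[16; 3, 2, 3, 1, 3]

1906 = 16*117 + 34
117 = 3*34 + 15
34 = 2*15 + 4
15 = 3*4 + 3
4 = 1*3 + 1
3 = 3*1 + 0  (stop)
So 1906/117 = [16; 3, 2, 3, 1, 3].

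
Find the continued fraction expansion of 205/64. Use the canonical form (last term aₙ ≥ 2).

205 = 3×64 + 13
64 = 4×13 + 12
13 = 1×12 + 1
12 = 12×1 + 0  (stop)
So 205/64 = [3; 4, 1, 12].

[3; 4, 1, 12]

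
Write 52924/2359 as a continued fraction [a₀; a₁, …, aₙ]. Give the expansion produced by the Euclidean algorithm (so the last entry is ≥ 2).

[22; 2, 3, 2, 1, 12, 8]

52924 = 22·2359 + 1026
2359 = 2·1026 + 307
1026 = 3·307 + 105
307 = 2·105 + 97
105 = 1·97 + 8
97 = 12·8 + 1
8 = 8·1 + 0  (stop)
So 52924/2359 = [22; 2, 3, 2, 1, 12, 8].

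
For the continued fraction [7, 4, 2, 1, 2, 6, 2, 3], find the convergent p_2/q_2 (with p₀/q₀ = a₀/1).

65/9

Using pₖ = aₖpₖ₋₁ + pₖ₋₂, qₖ = aₖqₖ₋₁ + qₖ₋₂ (with p₋₁=1, p₋₂=0, q₋₁=0, q₋₂=1):
  k=0: a=7, p=7, q=1
  k=1: a=4, p=29, q=4
  k=2: a=2, p=65, q=9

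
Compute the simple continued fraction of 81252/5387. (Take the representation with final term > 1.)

81252 = 15*5387 + 447
5387 = 12*447 + 23
447 = 19*23 + 10
23 = 2*10 + 3
10 = 3*3 + 1
3 = 3*1 + 0  (stop)
So 81252/5387 = [15; 12, 19, 2, 3, 3].

[15; 12, 19, 2, 3, 3]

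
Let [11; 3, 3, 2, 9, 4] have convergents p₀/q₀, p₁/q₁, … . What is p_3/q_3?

260/23

Using pₖ = aₖpₖ₋₁ + pₖ₋₂, qₖ = aₖqₖ₋₁ + qₖ₋₂ (with p₋₁=1, p₋₂=0, q₋₁=0, q₋₂=1):
  k=0: a=11, p=11, q=1
  k=1: a=3, p=34, q=3
  k=2: a=3, p=113, q=10
  k=3: a=2, p=260, q=23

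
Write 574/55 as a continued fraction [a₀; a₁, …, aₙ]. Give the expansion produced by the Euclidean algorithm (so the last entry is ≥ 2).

574 = 10·55 + 24
55 = 2·24 + 7
24 = 3·7 + 3
7 = 2·3 + 1
3 = 3·1 + 0  (stop)
So 574/55 = [10; 2, 3, 2, 3].

[10; 2, 3, 2, 3]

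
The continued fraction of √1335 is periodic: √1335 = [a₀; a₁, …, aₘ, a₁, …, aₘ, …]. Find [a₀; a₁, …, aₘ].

a₀ = ⌊√1335⌋ = 36.

[36; 1, 1, 6, 7, 6, 1, 1, 72]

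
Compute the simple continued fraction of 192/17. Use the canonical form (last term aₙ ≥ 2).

192 = 11*17 + 5
17 = 3*5 + 2
5 = 2*2 + 1
2 = 2*1 + 0  (stop)
So 192/17 = [11; 3, 2, 2].

[11; 3, 2, 2]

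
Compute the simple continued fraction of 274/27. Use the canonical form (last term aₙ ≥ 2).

274 = 10·27 + 4
27 = 6·4 + 3
4 = 1·3 + 1
3 = 3·1 + 0  (stop)
So 274/27 = [10; 6, 1, 3].

[10; 6, 1, 3]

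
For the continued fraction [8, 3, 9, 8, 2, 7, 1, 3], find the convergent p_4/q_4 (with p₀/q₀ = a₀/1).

Using pₖ = aₖpₖ₋₁ + pₖ₋₂, qₖ = aₖqₖ₋₁ + qₖ₋₂ (with p₋₁=1, p₋₂=0, q₋₁=0, q₋₂=1):
  k=0: a=8, p=8, q=1
  k=1: a=3, p=25, q=3
  k=2: a=9, p=233, q=28
  k=3: a=8, p=1889, q=227
  k=4: a=2, p=4011, q=482

4011/482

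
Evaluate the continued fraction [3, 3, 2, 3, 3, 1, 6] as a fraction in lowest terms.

2294/697

Fold from the inside: start with 6/1.
  1 + 1/6 = 7/6
  3 + 6/7 = 27/7
  3 + 7/27 = 88/27
  2 + 27/88 = 203/88
  3 + 88/203 = 697/203
  3 + 203/697 = 2294/697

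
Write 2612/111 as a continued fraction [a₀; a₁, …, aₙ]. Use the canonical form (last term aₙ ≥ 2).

[23; 1, 1, 7, 2, 3]

2612 = 23×111 + 59
111 = 1×59 + 52
59 = 1×52 + 7
52 = 7×7 + 3
7 = 2×3 + 1
3 = 3×1 + 0  (stop)
So 2612/111 = [23; 1, 1, 7, 2, 3].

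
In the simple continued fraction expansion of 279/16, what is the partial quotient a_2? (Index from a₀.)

279 = 17·16 + 7   →  a_0 = 17
16 = 2·7 + 2   →  a_1 = 2
7 = 3·2 + 1   →  a_2 = 3

3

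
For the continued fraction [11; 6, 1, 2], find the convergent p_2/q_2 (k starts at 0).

Using pₖ = aₖpₖ₋₁ + pₖ₋₂, qₖ = aₖqₖ₋₁ + qₖ₋₂ (with p₋₁=1, p₋₂=0, q₋₁=0, q₋₂=1):
  k=0: a=11, p=11, q=1
  k=1: a=6, p=67, q=6
  k=2: a=1, p=78, q=7

78/7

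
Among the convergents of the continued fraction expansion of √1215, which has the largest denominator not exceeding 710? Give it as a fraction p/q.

√1215 = [34; 1, 5, 1, 68, …] (period length 4).
Convergents:
  p_0/q_0 = 34/1
  p_1/q_1 = 35/1
  p_2/q_2 = 209/6
  p_3/q_3 = 244/7
  p_4/q_4 = 16801/482
  p_5/q_5 = 17045/489
  p_6/q_6 = 102026/2927
q_5 = 489 ≤ 710 < 2927 = q_6, so the answer is 17045/489.

17045/489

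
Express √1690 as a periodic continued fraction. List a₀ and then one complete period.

[41; 9, 8, 9, 82]

a₀ = ⌊√1690⌋ = 41.
With m₀=0, d₀=1 and mₖ₊₁ = dₖaₖ − mₖ, dₖ₊₁ = (n − mₖ₊₁²)/dₖ, aₖ₊₁ = ⌊(a₀+mₖ₊₁)/dₖ₊₁⌋:
  k=1: m=41, d=9, a=9
  k=2: m=40, d=10, a=8
  k=3: m=40, d=9, a=9
  k=4: m=41, d=1, a=82
d=1 and a=2a₀=82 at k=4, so the next step gives (m, d) = (41, 9) again — its k=1 value — and the period has length 4.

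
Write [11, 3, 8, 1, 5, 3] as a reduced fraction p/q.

Fold from the inside: start with 3/1.
  5 + 1/3 = 16/3
  1 + 3/16 = 19/16
  8 + 16/19 = 168/19
  3 + 19/168 = 523/168
  11 + 168/523 = 5921/523

5921/523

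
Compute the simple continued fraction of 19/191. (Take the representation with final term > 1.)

19 = 0·191 + 19
191 = 10·19 + 1
19 = 19·1 + 0  (stop)
So 19/191 = [0; 10, 19].

[0; 10, 19]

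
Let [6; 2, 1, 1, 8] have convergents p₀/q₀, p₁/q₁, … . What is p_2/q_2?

Using pₖ = aₖpₖ₋₁ + pₖ₋₂, qₖ = aₖqₖ₋₁ + qₖ₋₂ (with p₋₁=1, p₋₂=0, q₋₁=0, q₋₂=1):
  k=0: a=6, p=6, q=1
  k=1: a=2, p=13, q=2
  k=2: a=1, p=19, q=3

19/3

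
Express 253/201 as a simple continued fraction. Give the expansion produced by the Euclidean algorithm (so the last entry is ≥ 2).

253 = 1×201 + 52
201 = 3×52 + 45
52 = 1×45 + 7
45 = 6×7 + 3
7 = 2×3 + 1
3 = 3×1 + 0  (stop)
So 253/201 = [1; 3, 1, 6, 2, 3].

[1; 3, 1, 6, 2, 3]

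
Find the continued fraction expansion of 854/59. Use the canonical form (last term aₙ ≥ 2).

[14; 2, 9, 3]

854 = 14*59 + 28
59 = 2*28 + 3
28 = 9*3 + 1
3 = 3*1 + 0  (stop)
So 854/59 = [14; 2, 9, 3].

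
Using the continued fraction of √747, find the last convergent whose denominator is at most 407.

√747 = [27; 3, 54, …] (period length 2).
Convergents:
  p_0/q_0 = 27/1
  p_1/q_1 = 82/3
  p_2/q_2 = 4455/163
  p_3/q_3 = 13447/492
q_2 = 163 ≤ 407 < 492 = q_3, so the answer is 4455/163.

4455/163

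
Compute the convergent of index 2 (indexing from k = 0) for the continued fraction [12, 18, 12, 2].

2616/217

Using pₖ = aₖpₖ₋₁ + pₖ₋₂, qₖ = aₖqₖ₋₁ + qₖ₋₂ (with p₋₁=1, p₋₂=0, q₋₁=0, q₋₂=1):
  k=0: a=12, p=12, q=1
  k=1: a=18, p=217, q=18
  k=2: a=12, p=2616, q=217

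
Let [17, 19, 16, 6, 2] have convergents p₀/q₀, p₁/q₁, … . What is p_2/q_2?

5201/305

Using pₖ = aₖpₖ₋₁ + pₖ₋₂, qₖ = aₖqₖ₋₁ + qₖ₋₂ (with p₋₁=1, p₋₂=0, q₋₁=0, q₋₂=1):
  k=0: a=17, p=17, q=1
  k=1: a=19, p=324, q=19
  k=2: a=16, p=5201, q=305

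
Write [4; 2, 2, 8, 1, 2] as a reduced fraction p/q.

599/136

Fold from the inside: start with 2/1.
  1 + 1/2 = 3/2
  8 + 2/3 = 26/3
  2 + 3/26 = 55/26
  2 + 26/55 = 136/55
  4 + 55/136 = 599/136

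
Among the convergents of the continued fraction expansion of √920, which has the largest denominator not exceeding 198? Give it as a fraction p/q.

5490/181

√920 = [30; 3, 60, …] (period length 2).
Convergents:
  p_0/q_0 = 30/1
  p_1/q_1 = 91/3
  p_2/q_2 = 5490/181
  p_3/q_3 = 16561/546
q_2 = 181 ≤ 198 < 546 = q_3, so the answer is 5490/181.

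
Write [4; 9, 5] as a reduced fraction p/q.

189/46

Using pₖ = aₖpₖ₋₁ + pₖ₋₂ and qₖ = aₖqₖ₋₁ + qₖ₋₂:
  k=0: a=4, p=4, q=1
  k=1: a=9, p=37, q=9
  k=2: a=5, p=189, q=46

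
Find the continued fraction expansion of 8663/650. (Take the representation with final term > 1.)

[13; 3, 19, 2, 1, 3]

8663 = 13*650 + 213
650 = 3*213 + 11
213 = 19*11 + 4
11 = 2*4 + 3
4 = 1*3 + 1
3 = 3*1 + 0  (stop)
So 8663/650 = [13; 3, 19, 2, 1, 3].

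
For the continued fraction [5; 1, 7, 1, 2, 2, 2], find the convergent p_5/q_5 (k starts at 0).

Using pₖ = aₖpₖ₋₁ + pₖ₋₂, qₖ = aₖqₖ₋₁ + qₖ₋₂ (with p₋₁=1, p₋₂=0, q₋₁=0, q₋₂=1):
  k=0: a=5, p=5, q=1
  k=1: a=1, p=6, q=1
  k=2: a=7, p=47, q=8
  k=3: a=1, p=53, q=9
  k=4: a=2, p=153, q=26
  k=5: a=2, p=359, q=61

359/61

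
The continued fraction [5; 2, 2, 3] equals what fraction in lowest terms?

92/17

Using pₖ = aₖpₖ₋₁ + pₖ₋₂ and qₖ = aₖqₖ₋₁ + qₖ₋₂:
  k=0: a=5, p=5, q=1
  k=1: a=2, p=11, q=2
  k=2: a=2, p=27, q=5
  k=3: a=3, p=92, q=17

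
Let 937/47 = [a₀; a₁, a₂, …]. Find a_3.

1

937 = 19·47 + 44   →  a_0 = 19
47 = 1·44 + 3   →  a_1 = 1
44 = 14·3 + 2   →  a_2 = 14
3 = 1·2 + 1   →  a_3 = 1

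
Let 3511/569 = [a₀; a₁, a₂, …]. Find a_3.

6

3511 = 6·569 + 97   →  a_0 = 6
569 = 5·97 + 84   →  a_1 = 5
97 = 1·84 + 13   →  a_2 = 1
84 = 6·13 + 6   →  a_3 = 6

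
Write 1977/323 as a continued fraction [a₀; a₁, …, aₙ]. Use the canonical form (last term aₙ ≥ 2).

[6; 8, 3, 1, 1, 5]

1977 = 6×323 + 39
323 = 8×39 + 11
39 = 3×11 + 6
11 = 1×6 + 5
6 = 1×5 + 1
5 = 5×1 + 0  (stop)
So 1977/323 = [6; 8, 3, 1, 1, 5].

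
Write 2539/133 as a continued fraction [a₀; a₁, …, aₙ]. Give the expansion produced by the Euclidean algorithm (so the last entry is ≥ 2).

[19; 11, 12]

2539 = 19*133 + 12
133 = 11*12 + 1
12 = 12*1 + 0  (stop)
So 2539/133 = [19; 11, 12].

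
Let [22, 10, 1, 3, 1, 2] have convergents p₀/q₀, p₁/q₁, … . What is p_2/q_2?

Using pₖ = aₖpₖ₋₁ + pₖ₋₂, qₖ = aₖqₖ₋₁ + qₖ₋₂ (with p₋₁=1, p₋₂=0, q₋₁=0, q₋₂=1):
  k=0: a=22, p=22, q=1
  k=1: a=10, p=221, q=10
  k=2: a=1, p=243, q=11

243/11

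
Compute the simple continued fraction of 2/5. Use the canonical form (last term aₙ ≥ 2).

[0; 2, 2]

2 = 0*5 + 2
5 = 2*2 + 1
2 = 2*1 + 0  (stop)
So 2/5 = [0; 2, 2].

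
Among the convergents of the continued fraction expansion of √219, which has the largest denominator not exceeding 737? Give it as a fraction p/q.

√219 = [14; 1, 3, 1, 28, …] (period length 4).
Convergents:
  p_0/q_0 = 14/1
  p_1/q_1 = 15/1
  p_2/q_2 = 59/4
  p_3/q_3 = 74/5
  p_4/q_4 = 2131/144
  p_5/q_5 = 2205/149
  p_6/q_6 = 8746/591
  p_7/q_7 = 10951/740
q_6 = 591 ≤ 737 < 740 = q_7, so the answer is 8746/591.

8746/591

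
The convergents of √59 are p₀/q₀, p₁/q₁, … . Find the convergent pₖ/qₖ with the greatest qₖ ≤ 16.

√59 = [7; 1, 2, 7, 2, 1, 14, …] (period length 6).
Convergents:
  p_0/q_0 = 7/1
  p_1/q_1 = 8/1
  p_2/q_2 = 23/3
  p_3/q_3 = 169/22
q_2 = 3 ≤ 16 < 22 = q_3, so the answer is 23/3.

23/3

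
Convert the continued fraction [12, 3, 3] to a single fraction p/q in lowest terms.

Using pₖ = aₖpₖ₋₁ + pₖ₋₂ and qₖ = aₖqₖ₋₁ + qₖ₋₂:
  k=0: a=12, p=12, q=1
  k=1: a=3, p=37, q=3
  k=2: a=3, p=123, q=10

123/10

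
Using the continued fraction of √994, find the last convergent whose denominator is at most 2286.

√994 = [31; 1, 1, 8, 1, 1, 62, …] (period length 6).
Convergents:
  p_0/q_0 = 31/1
  p_1/q_1 = 32/1
  p_2/q_2 = 63/2
  p_3/q_3 = 536/17
  p_4/q_4 = 599/19
  p_5/q_5 = 1135/36
  p_6/q_6 = 70969/2251
  p_7/q_7 = 72104/2287
q_6 = 2251 ≤ 2286 < 2287 = q_7, so the answer is 70969/2251.

70969/2251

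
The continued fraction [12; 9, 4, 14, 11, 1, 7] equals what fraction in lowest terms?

609779/50361

Fold from the inside: start with 7/1.
  1 + 1/7 = 8/7
  11 + 7/8 = 95/8
  14 + 8/95 = 1338/95
  4 + 95/1338 = 5447/1338
  9 + 1338/5447 = 50361/5447
  12 + 5447/50361 = 609779/50361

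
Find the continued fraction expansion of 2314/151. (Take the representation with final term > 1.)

[15; 3, 12, 4]

2314 = 15×151 + 49
151 = 3×49 + 4
49 = 12×4 + 1
4 = 4×1 + 0  (stop)
So 2314/151 = [15; 3, 12, 4].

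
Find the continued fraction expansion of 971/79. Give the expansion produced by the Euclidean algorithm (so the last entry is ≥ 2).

[12; 3, 2, 3, 3]

971 = 12·79 + 23
79 = 3·23 + 10
23 = 2·10 + 3
10 = 3·3 + 1
3 = 3·1 + 0  (stop)
So 971/79 = [12; 3, 2, 3, 3].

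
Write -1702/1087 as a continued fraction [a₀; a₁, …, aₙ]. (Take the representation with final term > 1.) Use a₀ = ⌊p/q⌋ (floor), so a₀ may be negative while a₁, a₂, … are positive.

[-2; 2, 3, 3, 3, 14]

-1702 = -2×1087 + 472
1087 = 2×472 + 143
472 = 3×143 + 43
143 = 3×43 + 14
43 = 3×14 + 1
14 = 14×1 + 0  (stop)
So -1702/1087 = [-2; 2, 3, 3, 3, 14].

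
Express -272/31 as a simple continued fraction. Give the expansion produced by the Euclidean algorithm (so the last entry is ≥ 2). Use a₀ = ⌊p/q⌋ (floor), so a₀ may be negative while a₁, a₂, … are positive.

-272 = -9·31 + 7
31 = 4·7 + 3
7 = 2·3 + 1
3 = 3·1 + 0  (stop)
So -272/31 = [-9; 4, 2, 3].

[-9; 4, 2, 3]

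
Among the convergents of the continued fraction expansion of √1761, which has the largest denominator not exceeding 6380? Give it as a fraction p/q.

√1761 = [41; 1, 26, 1, 82, …] (period length 4).
Convergents:
  p_0/q_0 = 41/1
  p_1/q_1 = 42/1
  p_2/q_2 = 1133/27
  p_3/q_3 = 1175/28
  p_4/q_4 = 97483/2323
  p_5/q_5 = 98658/2351
  p_6/q_6 = 2662591/63449
q_5 = 2351 ≤ 6380 < 63449 = q_6, so the answer is 98658/2351.

98658/2351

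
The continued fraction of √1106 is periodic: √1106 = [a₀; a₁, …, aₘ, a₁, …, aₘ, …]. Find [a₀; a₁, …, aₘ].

a₀ = ⌊√1106⌋ = 33.

[33; 3, 1, 8, 1, 3, 66]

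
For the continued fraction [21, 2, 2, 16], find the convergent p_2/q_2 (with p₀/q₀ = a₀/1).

107/5

Using pₖ = aₖpₖ₋₁ + pₖ₋₂, qₖ = aₖqₖ₋₁ + qₖ₋₂ (with p₋₁=1, p₋₂=0, q₋₁=0, q₋₂=1):
  k=0: a=21, p=21, q=1
  k=1: a=2, p=43, q=2
  k=2: a=2, p=107, q=5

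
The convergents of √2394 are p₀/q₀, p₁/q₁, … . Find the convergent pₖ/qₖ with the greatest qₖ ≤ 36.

685/14

√2394 = [48; 1, 12, 1, 96, …] (period length 4).
Convergents:
  p_0/q_0 = 48/1
  p_1/q_1 = 49/1
  p_2/q_2 = 636/13
  p_3/q_3 = 685/14
  p_4/q_4 = 66396/1357
q_3 = 14 ≤ 36 < 1357 = q_4, so the answer is 685/14.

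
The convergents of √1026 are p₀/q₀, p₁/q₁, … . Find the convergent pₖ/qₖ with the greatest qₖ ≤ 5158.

65632/2049

√1026 = [32; 32, 64, …] (period length 2).
Convergents:
  p_0/q_0 = 32/1
  p_1/q_1 = 1025/32
  p_2/q_2 = 65632/2049
  p_3/q_3 = 2101249/65600
q_2 = 2049 ≤ 5158 < 65600 = q_3, so the answer is 65632/2049.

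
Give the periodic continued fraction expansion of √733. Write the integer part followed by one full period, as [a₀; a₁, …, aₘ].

[27; 13, 1, 1, 13, 54]

a₀ = ⌊√733⌋ = 27.
With m₀=0, d₀=1 and mₖ₊₁ = dₖaₖ − mₖ, dₖ₊₁ = (n − mₖ₊₁²)/dₖ, aₖ₊₁ = ⌊(a₀+mₖ₊₁)/dₖ₊₁⌋:
  k=1: m=27, d=4, a=13
  k=2: m=25, d=27, a=1
  k=3: m=2, d=27, a=1
  k=4: m=25, d=4, a=13
  k=5: m=27, d=1, a=54
d=1 and a=2a₀=54 at k=5, so the next step gives (m, d) = (27, 4) again — its k=1 value — and the period has length 5.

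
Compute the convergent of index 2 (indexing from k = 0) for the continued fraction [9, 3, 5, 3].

Using pₖ = aₖpₖ₋₁ + pₖ₋₂, qₖ = aₖqₖ₋₁ + qₖ₋₂ (with p₋₁=1, p₋₂=0, q₋₁=0, q₋₂=1):
  k=0: a=9, p=9, q=1
  k=1: a=3, p=28, q=3
  k=2: a=5, p=149, q=16

149/16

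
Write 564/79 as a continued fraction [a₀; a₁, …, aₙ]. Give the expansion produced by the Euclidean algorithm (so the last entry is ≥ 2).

564 = 7×79 + 11
79 = 7×11 + 2
11 = 5×2 + 1
2 = 2×1 + 0  (stop)
So 564/79 = [7; 7, 5, 2].

[7; 7, 5, 2]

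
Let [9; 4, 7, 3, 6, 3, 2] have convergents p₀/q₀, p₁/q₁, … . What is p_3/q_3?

Using pₖ = aₖpₖ₋₁ + pₖ₋₂, qₖ = aₖqₖ₋₁ + qₖ₋₂ (with p₋₁=1, p₋₂=0, q₋₁=0, q₋₂=1):
  k=0: a=9, p=9, q=1
  k=1: a=4, p=37, q=4
  k=2: a=7, p=268, q=29
  k=3: a=3, p=841, q=91

841/91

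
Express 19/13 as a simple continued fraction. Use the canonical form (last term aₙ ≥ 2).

[1; 2, 6]

19 = 1*13 + 6
13 = 2*6 + 1
6 = 6*1 + 0  (stop)
So 19/13 = [1; 2, 6].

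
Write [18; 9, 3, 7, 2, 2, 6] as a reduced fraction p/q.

Fold from the inside: start with 6/1.
  2 + 1/6 = 13/6
  2 + 6/13 = 32/13
  7 + 13/32 = 237/32
  3 + 32/237 = 743/237
  9 + 237/743 = 6924/743
  18 + 743/6924 = 125375/6924

125375/6924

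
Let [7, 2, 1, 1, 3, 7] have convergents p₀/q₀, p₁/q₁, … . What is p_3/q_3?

Using pₖ = aₖpₖ₋₁ + pₖ₋₂, qₖ = aₖqₖ₋₁ + qₖ₋₂ (with p₋₁=1, p₋₂=0, q₋₁=0, q₋₂=1):
  k=0: a=7, p=7, q=1
  k=1: a=2, p=15, q=2
  k=2: a=1, p=22, q=3
  k=3: a=1, p=37, q=5

37/5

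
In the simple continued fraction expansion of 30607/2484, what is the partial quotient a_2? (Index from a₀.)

9

30607 = 12·2484 + 799   →  a_0 = 12
2484 = 3·799 + 87   →  a_1 = 3
799 = 9·87 + 16   →  a_2 = 9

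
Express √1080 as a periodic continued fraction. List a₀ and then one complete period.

[32; 1, 6, 3, 6, 1, 64]

a₀ = ⌊√1080⌋ = 32.
With m₀=0, d₀=1 and mₖ₊₁ = dₖaₖ − mₖ, dₖ₊₁ = (n − mₖ₊₁²)/dₖ, aₖ₊₁ = ⌊(a₀+mₖ₊₁)/dₖ₊₁⌋:
  k=1: m=32, d=56, a=1
  k=2: m=24, d=9, a=6
  k=3: m=30, d=20, a=3
  k=4: m=30, d=9, a=6
  k=5: m=24, d=56, a=1
  k=6: m=32, d=1, a=64
d=1 and a=2a₀=64 at k=6, so the next step gives (m, d) = (32, 56) again — its k=1 value — and the period has length 6.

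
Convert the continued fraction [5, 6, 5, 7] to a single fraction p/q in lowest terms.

Using pₖ = aₖpₖ₋₁ + pₖ₋₂ and qₖ = aₖqₖ₋₁ + qₖ₋₂:
  k=0: a=5, p=5, q=1
  k=1: a=6, p=31, q=6
  k=2: a=5, p=160, q=31
  k=3: a=7, p=1151, q=223

1151/223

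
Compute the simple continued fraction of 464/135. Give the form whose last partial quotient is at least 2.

[3; 2, 3, 2, 8]

464 = 3*135 + 59
135 = 2*59 + 17
59 = 3*17 + 8
17 = 2*8 + 1
8 = 8*1 + 0  (stop)
So 464/135 = [3; 2, 3, 2, 8].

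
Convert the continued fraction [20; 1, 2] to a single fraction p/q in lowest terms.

Using pₖ = aₖpₖ₋₁ + pₖ₋₂ and qₖ = aₖqₖ₋₁ + qₖ₋₂:
  k=0: a=20, p=20, q=1
  k=1: a=1, p=21, q=1
  k=2: a=2, p=62, q=3

62/3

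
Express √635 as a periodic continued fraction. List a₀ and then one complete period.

[25; 5, 50]

a₀ = ⌊√635⌋ = 25.
With m₀=0, d₀=1 and mₖ₊₁ = dₖaₖ − mₖ, dₖ₊₁ = (n − mₖ₊₁²)/dₖ, aₖ₊₁ = ⌊(a₀+mₖ₊₁)/dₖ₊₁⌋:
  k=1: m=25, d=10, a=5
  k=2: m=25, d=1, a=50
d=1 and a=2a₀=50 at k=2, so the next step gives (m, d) = (25, 10) again — its k=1 value — and the period has length 2.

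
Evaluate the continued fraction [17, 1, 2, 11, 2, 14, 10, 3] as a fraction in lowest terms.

Fold from the inside: start with 3/1.
  10 + 1/3 = 31/3
  14 + 3/31 = 437/31
  2 + 31/437 = 905/437
  11 + 437/905 = 10392/905
  2 + 905/10392 = 21689/10392
  1 + 10392/21689 = 32081/21689
  17 + 21689/32081 = 567066/32081

567066/32081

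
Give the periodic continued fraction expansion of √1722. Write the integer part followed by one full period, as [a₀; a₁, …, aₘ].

a₀ = ⌊√1722⌋ = 41.
With m₀=0, d₀=1 and mₖ₊₁ = dₖaₖ − mₖ, dₖ₊₁ = (n − mₖ₊₁²)/dₖ, aₖ₊₁ = ⌊(a₀+mₖ₊₁)/dₖ₊₁⌋:
  k=1: m=41, d=41, a=2
  k=2: m=41, d=1, a=82
d=1 and a=2a₀=82 at k=2, so the next step gives (m, d) = (41, 41) again — its k=1 value — and the period has length 2.

[41; 2, 82]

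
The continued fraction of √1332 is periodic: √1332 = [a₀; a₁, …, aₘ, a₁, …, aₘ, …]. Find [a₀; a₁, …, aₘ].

a₀ = ⌊√1332⌋ = 36.
With m₀=0, d₀=1 and mₖ₊₁ = dₖaₖ − mₖ, dₖ₊₁ = (n − mₖ₊₁²)/dₖ, aₖ₊₁ = ⌊(a₀+mₖ₊₁)/dₖ₊₁⌋:
  k=1: m=36, d=36, a=2
  k=2: m=36, d=1, a=72
d=1 and a=2a₀=72 at k=2, so the next step gives (m, d) = (36, 36) again — its k=1 value — and the period has length 2.

[36; 2, 72]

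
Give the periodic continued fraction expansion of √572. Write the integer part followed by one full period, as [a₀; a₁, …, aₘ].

a₀ = ⌊√572⌋ = 23.
With m₀=0, d₀=1 and mₖ₊₁ = dₖaₖ − mₖ, dₖ₊₁ = (n − mₖ₊₁²)/dₖ, aₖ₊₁ = ⌊(a₀+mₖ₊₁)/dₖ₊₁⌋:
  k=1: m=23, d=43, a=1
  k=2: m=20, d=4, a=10
  k=3: m=20, d=43, a=1
  k=4: m=23, d=1, a=46
d=1 and a=2a₀=46 at k=4, so the next step gives (m, d) = (23, 43) again — its k=1 value — and the period has length 4.

[23; 1, 10, 1, 46]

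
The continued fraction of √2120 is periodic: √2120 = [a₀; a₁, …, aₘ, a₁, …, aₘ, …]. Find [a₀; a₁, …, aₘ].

[46; 23, 92]

a₀ = ⌊√2120⌋ = 46.
With m₀=0, d₀=1 and mₖ₊₁ = dₖaₖ − mₖ, dₖ₊₁ = (n − mₖ₊₁²)/dₖ, aₖ₊₁ = ⌊(a₀+mₖ₊₁)/dₖ₊₁⌋:
  k=1: m=46, d=4, a=23
  k=2: m=46, d=1, a=92
d=1 and a=2a₀=92 at k=2, so the next step gives (m, d) = (46, 4) again — its k=1 value — and the period has length 2.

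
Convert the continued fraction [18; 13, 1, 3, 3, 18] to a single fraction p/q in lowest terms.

Fold from the inside: start with 18/1.
  3 + 1/18 = 55/18
  3 + 18/55 = 183/55
  1 + 55/183 = 238/183
  13 + 183/238 = 3277/238
  18 + 238/3277 = 59224/3277

59224/3277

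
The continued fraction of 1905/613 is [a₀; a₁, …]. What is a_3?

1905 = 3·613 + 66   →  a_0 = 3
613 = 9·66 + 19   →  a_1 = 9
66 = 3·19 + 9   →  a_2 = 3
19 = 2·9 + 1   →  a_3 = 2

2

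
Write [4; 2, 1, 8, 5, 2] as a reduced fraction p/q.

Using pₖ = aₖpₖ₋₁ + pₖ₋₂ and qₖ = aₖqₖ₋₁ + qₖ₋₂:
  k=0: a=4, p=4, q=1
  k=1: a=2, p=9, q=2
  k=2: a=1, p=13, q=3
  k=3: a=8, p=113, q=26
  k=4: a=5, p=578, q=133
  k=5: a=2, p=1269, q=292

1269/292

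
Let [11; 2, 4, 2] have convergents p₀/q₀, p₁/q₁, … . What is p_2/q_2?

103/9

Using pₖ = aₖpₖ₋₁ + pₖ₋₂, qₖ = aₖqₖ₋₁ + qₖ₋₂ (with p₋₁=1, p₋₂=0, q₋₁=0, q₋₂=1):
  k=0: a=11, p=11, q=1
  k=1: a=2, p=23, q=2
  k=2: a=4, p=103, q=9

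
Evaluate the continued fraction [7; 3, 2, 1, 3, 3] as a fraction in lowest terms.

Using pₖ = aₖpₖ₋₁ + pₖ₋₂ and qₖ = aₖqₖ₋₁ + qₖ₋₂:
  k=0: a=7, p=7, q=1
  k=1: a=3, p=22, q=3
  k=2: a=2, p=51, q=7
  k=3: a=1, p=73, q=10
  k=4: a=3, p=270, q=37
  k=5: a=3, p=883, q=121

883/121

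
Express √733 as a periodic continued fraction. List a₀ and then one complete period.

a₀ = ⌊√733⌋ = 27.
With m₀=0, d₀=1 and mₖ₊₁ = dₖaₖ − mₖ, dₖ₊₁ = (n − mₖ₊₁²)/dₖ, aₖ₊₁ = ⌊(a₀+mₖ₊₁)/dₖ₊₁⌋:
  k=1: m=27, d=4, a=13
  k=2: m=25, d=27, a=1
  k=3: m=2, d=27, a=1
  k=4: m=25, d=4, a=13
  k=5: m=27, d=1, a=54
d=1 and a=2a₀=54 at k=5, so the next step gives (m, d) = (27, 4) again — its k=1 value — and the period has length 5.

[27; 13, 1, 1, 13, 54]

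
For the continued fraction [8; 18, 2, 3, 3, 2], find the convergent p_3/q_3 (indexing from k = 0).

Using pₖ = aₖpₖ₋₁ + pₖ₋₂, qₖ = aₖqₖ₋₁ + qₖ₋₂ (with p₋₁=1, p₋₂=0, q₋₁=0, q₋₂=1):
  k=0: a=8, p=8, q=1
  k=1: a=18, p=145, q=18
  k=2: a=2, p=298, q=37
  k=3: a=3, p=1039, q=129

1039/129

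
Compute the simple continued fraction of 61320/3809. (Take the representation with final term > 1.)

[16; 10, 7, 1, 2, 16]

61320 = 16×3809 + 376
3809 = 10×376 + 49
376 = 7×49 + 33
49 = 1×33 + 16
33 = 2×16 + 1
16 = 16×1 + 0  (stop)
So 61320/3809 = [16; 10, 7, 1, 2, 16].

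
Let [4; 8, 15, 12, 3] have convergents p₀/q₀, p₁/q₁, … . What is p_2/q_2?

Using pₖ = aₖpₖ₋₁ + pₖ₋₂, qₖ = aₖqₖ₋₁ + qₖ₋₂ (with p₋₁=1, p₋₂=0, q₋₁=0, q₋₂=1):
  k=0: a=4, p=4, q=1
  k=1: a=8, p=33, q=8
  k=2: a=15, p=499, q=121

499/121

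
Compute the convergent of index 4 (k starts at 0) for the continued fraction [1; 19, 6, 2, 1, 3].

383/364

Using pₖ = aₖpₖ₋₁ + pₖ₋₂, qₖ = aₖqₖ₋₁ + qₖ₋₂ (with p₋₁=1, p₋₂=0, q₋₁=0, q₋₂=1):
  k=0: a=1, p=1, q=1
  k=1: a=19, p=20, q=19
  k=2: a=6, p=121, q=115
  k=3: a=2, p=262, q=249
  k=4: a=1, p=383, q=364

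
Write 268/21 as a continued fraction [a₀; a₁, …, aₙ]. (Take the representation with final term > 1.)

268 = 12·21 + 16
21 = 1·16 + 5
16 = 3·5 + 1
5 = 5·1 + 0  (stop)
So 268/21 = [12; 1, 3, 5].

[12; 1, 3, 5]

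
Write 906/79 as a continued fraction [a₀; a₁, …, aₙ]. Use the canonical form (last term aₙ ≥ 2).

906 = 11*79 + 37
79 = 2*37 + 5
37 = 7*5 + 2
5 = 2*2 + 1
2 = 2*1 + 0  (stop)
So 906/79 = [11; 2, 7, 2, 2].

[11; 2, 7, 2, 2]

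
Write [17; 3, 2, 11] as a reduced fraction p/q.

Using pₖ = aₖpₖ₋₁ + pₖ₋₂ and qₖ = aₖqₖ₋₁ + qₖ₋₂:
  k=0: a=17, p=17, q=1
  k=1: a=3, p=52, q=3
  k=2: a=2, p=121, q=7
  k=3: a=11, p=1383, q=80

1383/80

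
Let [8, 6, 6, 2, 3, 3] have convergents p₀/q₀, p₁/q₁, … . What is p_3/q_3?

653/80

Using pₖ = aₖpₖ₋₁ + pₖ₋₂, qₖ = aₖqₖ₋₁ + qₖ₋₂ (with p₋₁=1, p₋₂=0, q₋₁=0, q₋₂=1):
  k=0: a=8, p=8, q=1
  k=1: a=6, p=49, q=6
  k=2: a=6, p=302, q=37
  k=3: a=2, p=653, q=80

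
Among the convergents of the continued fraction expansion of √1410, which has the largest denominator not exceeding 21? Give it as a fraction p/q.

√1410 = [37; 1, 1, 4, 1, 1, 74, …] (period length 6).
Convergents:
  p_0/q_0 = 37/1
  p_1/q_1 = 38/1
  p_2/q_2 = 75/2
  p_3/q_3 = 338/9
  p_4/q_4 = 413/11
  p_5/q_5 = 751/20
  p_6/q_6 = 55987/1491
q_5 = 20 ≤ 21 < 1491 = q_6, so the answer is 751/20.

751/20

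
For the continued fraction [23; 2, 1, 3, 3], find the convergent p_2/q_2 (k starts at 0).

Using pₖ = aₖpₖ₋₁ + pₖ₋₂, qₖ = aₖqₖ₋₁ + qₖ₋₂ (with p₋₁=1, p₋₂=0, q₋₁=0, q₋₂=1):
  k=0: a=23, p=23, q=1
  k=1: a=2, p=47, q=2
  k=2: a=1, p=70, q=3

70/3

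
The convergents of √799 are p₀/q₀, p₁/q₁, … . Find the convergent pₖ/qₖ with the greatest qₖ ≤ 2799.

√799 = [28; 3, 1, 3, 56, …] (period length 4).
Convergents:
  p_0/q_0 = 28/1
  p_1/q_1 = 85/3
  p_2/q_2 = 113/4
  p_3/q_3 = 424/15
  p_4/q_4 = 23857/844
  p_5/q_5 = 71995/2547
  p_6/q_6 = 95852/3391
q_5 = 2547 ≤ 2799 < 3391 = q_6, so the answer is 71995/2547.

71995/2547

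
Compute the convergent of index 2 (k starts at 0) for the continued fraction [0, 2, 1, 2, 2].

Using pₖ = aₖpₖ₋₁ + pₖ₋₂, qₖ = aₖqₖ₋₁ + qₖ₋₂ (with p₋₁=1, p₋₂=0, q₋₁=0, q₋₂=1):
  k=0: a=0, p=0, q=1
  k=1: a=2, p=1, q=2
  k=2: a=1, p=1, q=3

1/3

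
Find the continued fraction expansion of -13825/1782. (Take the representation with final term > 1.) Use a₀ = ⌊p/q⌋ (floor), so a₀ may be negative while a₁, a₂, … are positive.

-13825 = -8×1782 + 431
1782 = 4×431 + 58
431 = 7×58 + 25
58 = 2×25 + 8
25 = 3×8 + 1
8 = 8×1 + 0  (stop)
So -13825/1782 = [-8; 4, 7, 2, 3, 8].

[-8; 4, 7, 2, 3, 8]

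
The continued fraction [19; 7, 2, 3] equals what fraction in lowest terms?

995/52

Fold from the inside: start with 3/1.
  2 + 1/3 = 7/3
  7 + 3/7 = 52/7
  19 + 7/52 = 995/52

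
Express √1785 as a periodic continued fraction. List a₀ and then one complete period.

a₀ = ⌊√1785⌋ = 42.
With m₀=0, d₀=1 and mₖ₊₁ = dₖaₖ − mₖ, dₖ₊₁ = (n − mₖ₊₁²)/dₖ, aₖ₊₁ = ⌊(a₀+mₖ₊₁)/dₖ₊₁⌋:
  k=1: m=42, d=21, a=4
  k=2: m=42, d=1, a=84
d=1 and a=2a₀=84 at k=2, so the next step gives (m, d) = (42, 21) again — its k=1 value — and the period has length 2.

[42; 4, 84]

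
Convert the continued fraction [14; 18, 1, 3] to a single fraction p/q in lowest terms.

1054/75

Using pₖ = aₖpₖ₋₁ + pₖ₋₂ and qₖ = aₖqₖ₋₁ + qₖ₋₂:
  k=0: a=14, p=14, q=1
  k=1: a=18, p=253, q=18
  k=2: a=1, p=267, q=19
  k=3: a=3, p=1054, q=75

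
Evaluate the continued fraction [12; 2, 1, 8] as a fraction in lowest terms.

321/26

Fold from the inside: start with 8/1.
  1 + 1/8 = 9/8
  2 + 8/9 = 26/9
  12 + 9/26 = 321/26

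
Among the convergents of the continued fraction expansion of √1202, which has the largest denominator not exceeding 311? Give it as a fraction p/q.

7246/209

√1202 = [34; 1, 2, 34, 2, 1, 68, …] (period length 6).
Convergents:
  p_0/q_0 = 34/1
  p_1/q_1 = 35/1
  p_2/q_2 = 104/3
  p_3/q_3 = 3571/103
  p_4/q_4 = 7246/209
  p_5/q_5 = 10817/312
q_4 = 209 ≤ 311 < 312 = q_5, so the answer is 7246/209.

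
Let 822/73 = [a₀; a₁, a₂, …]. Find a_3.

5

822 = 11·73 + 19   →  a_0 = 11
73 = 3·19 + 16   →  a_1 = 3
19 = 1·16 + 3   →  a_2 = 1
16 = 5·3 + 1   →  a_3 = 5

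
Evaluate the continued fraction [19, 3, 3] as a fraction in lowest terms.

Using pₖ = aₖpₖ₋₁ + pₖ₋₂ and qₖ = aₖqₖ₋₁ + qₖ₋₂:
  k=0: a=19, p=19, q=1
  k=1: a=3, p=58, q=3
  k=2: a=3, p=193, q=10

193/10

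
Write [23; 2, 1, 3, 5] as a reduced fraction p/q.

1355/58

Fold from the inside: start with 5/1.
  3 + 1/5 = 16/5
  1 + 5/16 = 21/16
  2 + 16/21 = 58/21
  23 + 21/58 = 1355/58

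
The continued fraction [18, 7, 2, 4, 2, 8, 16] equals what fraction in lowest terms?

Fold from the inside: start with 16/1.
  8 + 1/16 = 129/16
  2 + 16/129 = 274/129
  4 + 129/274 = 1225/274
  2 + 274/1225 = 2724/1225
  7 + 1225/2724 = 20293/2724
  18 + 2724/20293 = 367998/20293

367998/20293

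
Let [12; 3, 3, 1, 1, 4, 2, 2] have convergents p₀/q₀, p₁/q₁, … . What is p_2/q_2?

Using pₖ = aₖpₖ₋₁ + pₖ₋₂, qₖ = aₖqₖ₋₁ + qₖ₋₂ (with p₋₁=1, p₋₂=0, q₋₁=0, q₋₂=1):
  k=0: a=12, p=12, q=1
  k=1: a=3, p=37, q=3
  k=2: a=3, p=123, q=10

123/10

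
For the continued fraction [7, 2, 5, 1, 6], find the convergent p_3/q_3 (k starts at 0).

Using pₖ = aₖpₖ₋₁ + pₖ₋₂, qₖ = aₖqₖ₋₁ + qₖ₋₂ (with p₋₁=1, p₋₂=0, q₋₁=0, q₋₂=1):
  k=0: a=7, p=7, q=1
  k=1: a=2, p=15, q=2
  k=2: a=5, p=82, q=11
  k=3: a=1, p=97, q=13

97/13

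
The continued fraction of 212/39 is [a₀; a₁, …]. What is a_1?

2

212 = 5·39 + 17   →  a_0 = 5
39 = 2·17 + 5   →  a_1 = 2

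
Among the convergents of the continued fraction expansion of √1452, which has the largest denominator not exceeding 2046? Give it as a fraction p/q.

√1452 = [38; 9, 1, 1, 18, 1, 1, 9, 76, …] (period length 8).
Convergents:
  p_0/q_0 = 38/1
  p_1/q_1 = 343/9
  p_2/q_2 = 381/10
  p_3/q_3 = 724/19
  p_4/q_4 = 13413/352
  p_5/q_5 = 14137/371
  p_6/q_6 = 27550/723
  p_7/q_7 = 262087/6878
q_6 = 723 ≤ 2046 < 6878 = q_7, so the answer is 27550/723.

27550/723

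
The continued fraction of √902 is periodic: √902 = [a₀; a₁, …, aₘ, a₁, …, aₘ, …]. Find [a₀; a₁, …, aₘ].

a₀ = ⌊√902⌋ = 30.
With m₀=0, d₀=1 and mₖ₊₁ = dₖaₖ − mₖ, dₖ₊₁ = (n − mₖ₊₁²)/dₖ, aₖ₊₁ = ⌊(a₀+mₖ₊₁)/dₖ₊₁⌋:
  k=1: m=30, d=2, a=30
  k=2: m=30, d=1, a=60
d=1 and a=2a₀=60 at k=2, so the next step gives (m, d) = (30, 2) again — its k=1 value — and the period has length 2.

[30; 30, 60]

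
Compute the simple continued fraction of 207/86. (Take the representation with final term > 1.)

207 = 2×86 + 35
86 = 2×35 + 16
35 = 2×16 + 3
16 = 5×3 + 1
3 = 3×1 + 0  (stop)
So 207/86 = [2; 2, 2, 5, 3].

[2; 2, 2, 5, 3]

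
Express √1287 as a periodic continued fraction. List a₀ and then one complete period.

a₀ = ⌊√1287⌋ = 35.

[35; 1, 6, 1, 70]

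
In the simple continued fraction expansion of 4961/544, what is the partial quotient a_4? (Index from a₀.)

4961 = 9·544 + 65   →  a_0 = 9
544 = 8·65 + 24   →  a_1 = 8
65 = 2·24 + 17   →  a_2 = 2
24 = 1·17 + 7   →  a_3 = 1
17 = 2·7 + 3   →  a_4 = 2

2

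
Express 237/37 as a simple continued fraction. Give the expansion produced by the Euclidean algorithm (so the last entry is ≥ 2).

[6; 2, 2, 7]

237 = 6·37 + 15
37 = 2·15 + 7
15 = 2·7 + 1
7 = 7·1 + 0  (stop)
So 237/37 = [6; 2, 2, 7].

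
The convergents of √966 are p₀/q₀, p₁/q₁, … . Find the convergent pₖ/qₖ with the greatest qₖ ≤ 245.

4631/149

√966 = [31; 12, 2, 2, 2, 12, 62, …] (period length 6).
Convergents:
  p_0/q_0 = 31/1
  p_1/q_1 = 373/12
  p_2/q_2 = 777/25
  p_3/q_3 = 1927/62
  p_4/q_4 = 4631/149
  p_5/q_5 = 57499/1850
q_4 = 149 ≤ 245 < 1850 = q_5, so the answer is 4631/149.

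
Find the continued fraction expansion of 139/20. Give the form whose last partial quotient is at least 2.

139 = 6×20 + 19
20 = 1×19 + 1
19 = 19×1 + 0  (stop)
So 139/20 = [6; 1, 19].

[6; 1, 19]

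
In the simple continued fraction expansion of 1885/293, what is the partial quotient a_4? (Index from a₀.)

1885 = 6·293 + 127   →  a_0 = 6
293 = 2·127 + 39   →  a_1 = 2
127 = 3·39 + 10   →  a_2 = 3
39 = 3·10 + 9   →  a_3 = 3
10 = 1·9 + 1   →  a_4 = 1

1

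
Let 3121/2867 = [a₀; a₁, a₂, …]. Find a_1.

11

3121 = 1·2867 + 254   →  a_0 = 1
2867 = 11·254 + 73   →  a_1 = 11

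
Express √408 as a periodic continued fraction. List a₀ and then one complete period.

a₀ = ⌊√408⌋ = 20.
With m₀=0, d₀=1 and mₖ₊₁ = dₖaₖ − mₖ, dₖ₊₁ = (n − mₖ₊₁²)/dₖ, aₖ₊₁ = ⌊(a₀+mₖ₊₁)/dₖ₊₁⌋:
  k=1: m=20, d=8, a=5
  k=2: m=20, d=1, a=40
d=1 and a=2a₀=40 at k=2, so the next step gives (m, d) = (20, 8) again — its k=1 value — and the period has length 2.

[20; 5, 40]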